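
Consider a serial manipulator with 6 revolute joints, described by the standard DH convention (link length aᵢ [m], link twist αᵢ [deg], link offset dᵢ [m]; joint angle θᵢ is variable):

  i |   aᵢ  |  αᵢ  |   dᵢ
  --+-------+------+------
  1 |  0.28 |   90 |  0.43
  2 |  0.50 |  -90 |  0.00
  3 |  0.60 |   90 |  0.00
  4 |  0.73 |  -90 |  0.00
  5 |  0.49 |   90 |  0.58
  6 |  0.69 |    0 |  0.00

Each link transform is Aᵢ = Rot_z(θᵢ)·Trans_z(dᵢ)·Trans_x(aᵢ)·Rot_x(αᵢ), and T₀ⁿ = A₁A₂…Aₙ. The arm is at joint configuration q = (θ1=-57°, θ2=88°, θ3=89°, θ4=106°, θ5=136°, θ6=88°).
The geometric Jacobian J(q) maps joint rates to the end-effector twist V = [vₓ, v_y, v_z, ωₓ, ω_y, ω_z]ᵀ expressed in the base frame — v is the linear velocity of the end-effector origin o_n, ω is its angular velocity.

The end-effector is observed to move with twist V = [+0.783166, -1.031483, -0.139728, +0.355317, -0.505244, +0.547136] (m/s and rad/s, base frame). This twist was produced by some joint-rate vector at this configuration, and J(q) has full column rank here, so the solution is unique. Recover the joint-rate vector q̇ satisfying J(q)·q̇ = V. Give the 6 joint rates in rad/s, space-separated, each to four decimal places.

-0.4120 -0.6060 -0.4240 0.9930 0.5880 0.0040

o_n = [-0.4413, -0.6303, 0.5602]
J₁: ẑ×o_n = [0.6303, -0.4413, 0.0000], ω = ẑ
J2: z=[-0.8387, -0.5446, 0.0000] o=[0.1525, -0.2348, 0.4300] → [-0.0709, 0.1092, 0.0082, -0.8387, -0.5446, 0.0000]
J3: z=[-0.5443, 0.8382, 0.0349] o=[0.1620, -0.2495, 0.9297] → [-0.2964, -0.2222, 0.7129, -0.5443, 0.8382, 0.0349]
J4: z=[0.0044, -0.0388, 0.9992] o=[0.6653, 0.0770, 0.9402] → [0.7214, -1.1041, -0.0460, 0.0044, -0.0388, 0.9992]
J5: z=[-0.6563, -0.7540, -0.0264] o=[0.1146, 0.5556, 0.9611] → [0.2710, -0.2485, 0.3593, -0.6563, -0.7540, -0.0264]
J6: z=[-0.5272, 0.4834, -0.6988] o=[-0.0017, -0.0996, 0.5956] → [-0.3880, 0.2885, 0.4923, -0.5272, 0.4834, -0.6988]
q̇ = J⁺·V = [-0.4120, -0.6060, -0.4240, 0.9930, 0.5880, 0.0040]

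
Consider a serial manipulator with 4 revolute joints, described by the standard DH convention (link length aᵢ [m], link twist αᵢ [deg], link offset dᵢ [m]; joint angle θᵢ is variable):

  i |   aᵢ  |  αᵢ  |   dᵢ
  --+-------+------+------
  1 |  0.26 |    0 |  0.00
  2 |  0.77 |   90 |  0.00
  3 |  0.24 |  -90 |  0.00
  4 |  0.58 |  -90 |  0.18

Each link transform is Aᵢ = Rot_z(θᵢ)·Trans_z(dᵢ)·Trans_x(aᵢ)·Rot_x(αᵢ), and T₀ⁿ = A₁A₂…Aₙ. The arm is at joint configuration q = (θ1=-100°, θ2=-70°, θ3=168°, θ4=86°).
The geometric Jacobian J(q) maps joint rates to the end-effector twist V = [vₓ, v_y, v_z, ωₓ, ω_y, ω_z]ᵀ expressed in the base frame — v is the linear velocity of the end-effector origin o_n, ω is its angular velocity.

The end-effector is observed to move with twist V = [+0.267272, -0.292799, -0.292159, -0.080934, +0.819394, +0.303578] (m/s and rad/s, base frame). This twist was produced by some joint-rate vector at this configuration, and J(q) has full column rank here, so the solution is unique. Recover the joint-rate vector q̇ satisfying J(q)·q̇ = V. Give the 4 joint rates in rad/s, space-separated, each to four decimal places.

o_n = [-0.3960, -0.9054, -0.1178]
J₁: ẑ×o_n = [0.9054, -0.3960, 0.0000], ω = ẑ
J2: z=[0.0000, 0.0000, 1.0000] o=[-0.0451, -0.2561, 0.0000] → [0.6494, -0.3508, 0.0000, 0.0000, 0.0000, 1.0000]
J3: z=[-0.1736, 0.9848, 0.0000] o=[-0.8035, -0.3898, 0.0000] → [-0.1160, -0.0204, -0.3118, -0.1736, 0.9848, 0.0000]
J4: z=[0.2048, 0.0361, -0.9781] o=[-0.5723, -0.3490, 0.0499] → [-0.5503, -0.1381, -0.1203, 0.2048, 0.0361, -0.9781]
q̇ = J⁺·V = [0.5460, 0.0520, 0.8210, 0.3010]

0.5460 0.0520 0.8210 0.3010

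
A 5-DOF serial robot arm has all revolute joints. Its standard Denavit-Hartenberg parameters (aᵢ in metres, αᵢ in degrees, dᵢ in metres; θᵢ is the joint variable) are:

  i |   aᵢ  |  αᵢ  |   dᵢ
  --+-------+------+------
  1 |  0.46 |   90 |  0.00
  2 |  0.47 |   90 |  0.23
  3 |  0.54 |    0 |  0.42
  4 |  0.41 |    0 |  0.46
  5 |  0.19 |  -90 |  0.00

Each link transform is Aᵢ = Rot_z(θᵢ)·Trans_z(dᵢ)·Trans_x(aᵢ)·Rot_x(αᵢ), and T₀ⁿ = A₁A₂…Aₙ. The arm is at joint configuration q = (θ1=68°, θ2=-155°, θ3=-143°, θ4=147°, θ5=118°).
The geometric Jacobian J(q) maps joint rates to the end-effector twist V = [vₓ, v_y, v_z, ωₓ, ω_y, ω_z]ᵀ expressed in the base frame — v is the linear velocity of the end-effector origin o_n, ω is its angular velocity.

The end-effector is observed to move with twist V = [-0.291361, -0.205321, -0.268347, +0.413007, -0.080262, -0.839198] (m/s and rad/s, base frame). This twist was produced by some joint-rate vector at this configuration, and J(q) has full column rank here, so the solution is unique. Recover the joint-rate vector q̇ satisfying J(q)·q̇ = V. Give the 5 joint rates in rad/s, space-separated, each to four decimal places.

-0.6670 0.4130 -0.2400 -0.1630 0.2130

o_n = [0.0030, -0.2454, 0.6509]
J₁: ẑ×o_n = [0.2454, 0.0030, -0.0000], ω = ẑ
J2: z=[0.9272, -0.3746, 0.0000] o=[0.1723, 0.4265, 0.0000] → [-0.2438, -0.6035, -0.6864, 0.9272, -0.3746, 0.0000]
J3: z=[-0.1583, -0.3918, 0.9063] o=[0.2260, -0.0546, -0.1986] → [-0.1599, -0.0676, -0.0572, -0.1583, -0.3918, 0.9063]
J4: z=[-0.1583, -0.3918, 0.9063] o=[0.0046, 0.2650, 0.3643] → [0.3503, 0.0439, 0.0802, -0.1583, -0.3918, 0.9063]
J5: z=[-0.1583, -0.3918, 0.9063] o=[-0.1806, -0.2697, 0.6083] → [-0.0386, 0.1731, 0.0681, -0.1583, -0.3918, 0.9063]
q̇ = J⁺·V = [-0.6670, 0.4130, -0.2400, -0.1630, 0.2130]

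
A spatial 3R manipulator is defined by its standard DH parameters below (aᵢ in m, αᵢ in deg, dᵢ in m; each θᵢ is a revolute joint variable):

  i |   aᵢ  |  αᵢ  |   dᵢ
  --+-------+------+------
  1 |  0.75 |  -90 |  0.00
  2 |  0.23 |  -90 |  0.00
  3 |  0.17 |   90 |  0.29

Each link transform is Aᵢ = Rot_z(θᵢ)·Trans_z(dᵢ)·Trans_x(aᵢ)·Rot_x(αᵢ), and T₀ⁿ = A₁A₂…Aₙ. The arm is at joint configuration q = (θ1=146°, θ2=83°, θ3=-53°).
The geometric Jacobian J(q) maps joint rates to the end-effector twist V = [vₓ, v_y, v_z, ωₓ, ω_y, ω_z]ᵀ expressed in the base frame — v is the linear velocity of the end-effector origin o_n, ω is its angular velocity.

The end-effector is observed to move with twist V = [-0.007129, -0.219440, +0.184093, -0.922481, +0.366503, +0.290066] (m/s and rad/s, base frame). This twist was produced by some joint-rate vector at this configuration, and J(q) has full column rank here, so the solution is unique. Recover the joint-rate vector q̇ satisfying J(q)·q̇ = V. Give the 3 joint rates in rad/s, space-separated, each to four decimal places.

o_n = [-0.4926, 0.1685, -0.3652]
J₁: ẑ×o_n = [-0.1685, -0.4926, 0.0000], ω = ẑ
J2: z=[-0.5592, -0.8290, 0.0000] o=[-0.6218, 0.4194, 0.0000] → [0.3027, -0.2042, 0.2473, -0.5592, -0.8290, 0.0000]
J3: z=[0.8229, -0.5550, -0.1219] o=[-0.6450, 0.4351, -0.2283] → [0.0435, 0.0941, -0.1348, 0.8229, -0.5550, -0.1219]
q̇ = J⁺·V = [0.1710, 0.2120, -0.9770]

0.1710 0.2120 -0.9770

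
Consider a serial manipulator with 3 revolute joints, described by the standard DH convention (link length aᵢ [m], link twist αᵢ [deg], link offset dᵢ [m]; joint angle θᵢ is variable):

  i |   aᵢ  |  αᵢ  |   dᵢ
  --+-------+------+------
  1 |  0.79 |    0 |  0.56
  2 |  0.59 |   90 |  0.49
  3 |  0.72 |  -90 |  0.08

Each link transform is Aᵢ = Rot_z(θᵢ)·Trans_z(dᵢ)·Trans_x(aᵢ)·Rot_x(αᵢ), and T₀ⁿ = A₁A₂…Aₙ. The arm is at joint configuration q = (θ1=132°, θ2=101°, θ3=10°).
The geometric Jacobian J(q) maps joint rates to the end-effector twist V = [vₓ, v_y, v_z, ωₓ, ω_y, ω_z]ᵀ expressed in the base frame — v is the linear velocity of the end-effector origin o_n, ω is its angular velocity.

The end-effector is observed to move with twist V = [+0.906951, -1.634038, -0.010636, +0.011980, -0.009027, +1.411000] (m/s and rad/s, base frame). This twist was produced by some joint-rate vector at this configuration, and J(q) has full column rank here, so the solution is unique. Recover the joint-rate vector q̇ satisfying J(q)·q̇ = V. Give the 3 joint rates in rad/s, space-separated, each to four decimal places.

o_n = [-1.3743, -0.4022, 1.1750]
J₁: ẑ×o_n = [0.4022, -1.3743, 0.0000], ω = ẑ
J2: z=[0.0000, 0.0000, 1.0000] o=[-0.5286, 0.5871, 0.5600] → [0.9893, -0.8457, 0.0000, 0.0000, 0.0000, 1.0000]
J3: z=[-0.7986, 0.6018, 0.0000] o=[-0.8837, 0.1159, 1.0500] → [0.0752, 0.0999, 0.7091, -0.7986, 0.6018, 0.0000]
q̇ = J⁺·V = [0.8310, 0.5800, -0.0150]

0.8310 0.5800 -0.0150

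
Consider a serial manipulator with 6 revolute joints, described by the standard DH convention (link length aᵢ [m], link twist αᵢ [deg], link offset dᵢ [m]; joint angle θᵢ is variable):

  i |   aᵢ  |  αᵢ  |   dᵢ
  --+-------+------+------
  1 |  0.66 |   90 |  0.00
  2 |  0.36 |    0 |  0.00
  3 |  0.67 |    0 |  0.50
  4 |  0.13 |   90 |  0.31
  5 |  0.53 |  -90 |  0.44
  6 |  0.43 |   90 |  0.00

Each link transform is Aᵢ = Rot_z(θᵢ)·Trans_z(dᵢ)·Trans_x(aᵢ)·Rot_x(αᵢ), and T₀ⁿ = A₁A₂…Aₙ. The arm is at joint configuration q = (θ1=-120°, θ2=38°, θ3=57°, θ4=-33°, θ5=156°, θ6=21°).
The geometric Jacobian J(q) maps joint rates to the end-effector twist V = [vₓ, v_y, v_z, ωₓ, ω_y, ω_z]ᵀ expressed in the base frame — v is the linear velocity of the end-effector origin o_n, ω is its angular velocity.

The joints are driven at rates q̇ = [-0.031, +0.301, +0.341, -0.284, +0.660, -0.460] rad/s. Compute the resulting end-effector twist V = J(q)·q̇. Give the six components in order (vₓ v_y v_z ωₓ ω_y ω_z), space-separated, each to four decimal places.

0.5604 -0.0454 -0.3475 -1.0093 -0.1916 -0.1757

o_n = [-1.4292, -0.0978, 0.1183]
J₁: ẑ×o_n = [0.0978, -1.4292, 0.0000], ω = ẑ
J2: z=[-0.8660, 0.5000, 0.0000] o=[-0.3300, -0.5716, 0.0000] → [0.0592, 0.1025, 0.1393, -0.8660, 0.5000, 0.0000]
J3: z=[-0.8660, 0.5000, 0.0000] o=[-0.4718, -0.8173, 0.2216] → [-0.0517, -0.0895, -0.1444, -0.8660, 0.5000, 0.0000]
J4: z=[-0.8660, 0.5000, 0.0000] o=[-0.8757, -0.5167, 0.8891] → [-0.3854, -0.6675, -0.0860, -0.8660, 0.5000, 0.0000]
J5: z=[-0.4415, -0.7647, -0.4695] o=[-1.1746, -0.4145, 1.0039] → [0.8258, -0.2714, -0.3345, -0.4415, -0.7647, -0.4695]
J6: z=[0.8866, -0.2914, -0.3591] o=[-1.4419, -0.4463, 0.3698] → [0.1985, 0.2184, 0.3128, 0.8866, -0.2914, -0.3591]
V = J·q̇ = [0.5604, -0.0454, -0.3475, -1.0093, -0.1916, -0.1757]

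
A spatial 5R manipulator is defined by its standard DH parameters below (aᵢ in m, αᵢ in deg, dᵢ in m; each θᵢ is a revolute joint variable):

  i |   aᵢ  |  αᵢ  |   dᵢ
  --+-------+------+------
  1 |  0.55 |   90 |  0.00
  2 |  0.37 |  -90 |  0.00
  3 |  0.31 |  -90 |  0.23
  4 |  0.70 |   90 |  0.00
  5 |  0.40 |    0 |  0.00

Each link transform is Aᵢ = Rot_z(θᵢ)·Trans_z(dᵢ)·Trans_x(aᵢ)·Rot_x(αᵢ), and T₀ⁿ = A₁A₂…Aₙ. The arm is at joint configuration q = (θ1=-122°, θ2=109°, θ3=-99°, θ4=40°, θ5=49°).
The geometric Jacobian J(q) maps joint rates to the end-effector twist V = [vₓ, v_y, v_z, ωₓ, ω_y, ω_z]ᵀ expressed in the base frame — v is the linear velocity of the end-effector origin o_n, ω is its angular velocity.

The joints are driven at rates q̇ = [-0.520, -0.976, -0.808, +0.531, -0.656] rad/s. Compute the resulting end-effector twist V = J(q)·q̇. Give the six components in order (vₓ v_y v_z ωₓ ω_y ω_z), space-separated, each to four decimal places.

o_n = [-1.3164, -0.0656, 0.6034]
J₁: ẑ×o_n = [0.0656, -1.3164, 0.0000], ω = ẑ
J2: z=[-0.8480, 0.5299, 0.0000] o=[-0.2915, -0.4664, 0.0000] → [0.3197, 0.5117, 0.2033, -0.8480, 0.5299, 0.0000]
J3: z=[0.5010, 0.8018, -0.3256] o=[-0.2276, -0.3643, 0.3498] → [0.3005, 0.2274, 1.0227, 0.5010, 0.8018, -0.3256]
J4: z=[0.0377, 0.3556, 0.9339] o=[-0.3804, -0.0310, 0.2291] → [0.1655, -0.8882, 0.3315, 0.0377, 0.3556, 0.9339]
J5: z=[-0.1719, 0.9229, -0.3445] o=[-1.0695, -0.1343, 0.2963] → [0.3071, 0.1379, 0.2161, -0.1719, 0.9229, -0.3445]
V = J·q̇ = [-0.7026, -0.5607, -0.9904, 0.5557, -1.5817, 0.4649]

-0.7026 -0.5607 -0.9904 0.5557 -1.5817 0.4649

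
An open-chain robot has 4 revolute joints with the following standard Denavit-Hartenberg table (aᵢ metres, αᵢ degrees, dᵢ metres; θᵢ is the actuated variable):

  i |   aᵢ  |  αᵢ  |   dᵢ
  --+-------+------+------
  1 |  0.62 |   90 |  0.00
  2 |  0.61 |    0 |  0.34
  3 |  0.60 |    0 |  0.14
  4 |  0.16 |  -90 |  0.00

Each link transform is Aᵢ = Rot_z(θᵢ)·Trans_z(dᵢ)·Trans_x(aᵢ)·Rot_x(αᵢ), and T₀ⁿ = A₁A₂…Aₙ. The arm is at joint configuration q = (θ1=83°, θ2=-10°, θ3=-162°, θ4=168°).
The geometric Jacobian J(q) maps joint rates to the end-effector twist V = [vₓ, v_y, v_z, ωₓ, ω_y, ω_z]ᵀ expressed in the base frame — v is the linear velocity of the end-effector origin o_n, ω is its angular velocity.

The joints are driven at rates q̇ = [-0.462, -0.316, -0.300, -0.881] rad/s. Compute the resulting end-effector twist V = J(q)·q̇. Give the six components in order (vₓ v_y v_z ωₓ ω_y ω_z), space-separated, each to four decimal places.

0.3211 -0.3652 -0.0628 -1.4858 0.1824 -0.4620

o_n = [0.5722, 0.7218, -0.2006]
J₁: ẑ×o_n = [-0.7218, 0.5722, 0.0000], ω = ẑ
J2: z=[0.9925, -0.1219, 0.0000] o=[0.0756, 0.6154, 0.0000] → [0.0244, 0.1991, 0.1662, 0.9925, -0.1219, 0.0000]
J3: z=[0.9925, -0.1219, 0.0000] o=[0.4862, 1.1702, -0.1059] → [0.0115, 0.0940, -0.4346, 0.9925, -0.1219, 0.0000]
J4: z=[0.9925, -0.1219, 0.0000] o=[0.5528, 0.5634, -0.1894] → [0.0014, 0.0111, 0.1596, 0.9925, -0.1219, 0.0000]
V = J·q̇ = [0.3211, -0.3652, -0.0628, -1.4858, 0.1824, -0.4620]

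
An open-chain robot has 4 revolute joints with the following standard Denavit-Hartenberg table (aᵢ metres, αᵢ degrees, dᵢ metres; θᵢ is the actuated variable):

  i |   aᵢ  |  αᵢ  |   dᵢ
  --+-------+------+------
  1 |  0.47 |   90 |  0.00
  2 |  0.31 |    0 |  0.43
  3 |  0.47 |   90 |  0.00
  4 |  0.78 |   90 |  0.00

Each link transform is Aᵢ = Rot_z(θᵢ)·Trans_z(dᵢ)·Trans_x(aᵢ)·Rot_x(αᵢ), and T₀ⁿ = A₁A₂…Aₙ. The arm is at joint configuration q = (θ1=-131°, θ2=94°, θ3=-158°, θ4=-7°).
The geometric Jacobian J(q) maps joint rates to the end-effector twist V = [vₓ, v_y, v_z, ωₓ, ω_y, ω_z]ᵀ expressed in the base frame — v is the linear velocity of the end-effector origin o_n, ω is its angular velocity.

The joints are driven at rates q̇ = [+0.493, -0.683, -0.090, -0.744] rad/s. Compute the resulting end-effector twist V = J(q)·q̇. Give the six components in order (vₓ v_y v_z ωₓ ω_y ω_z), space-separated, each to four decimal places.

1.1450 -0.3076 -0.3433 0.1447 -1.0118 0.8191

o_n = [-0.9048, -0.5303, -0.8090]
J₁: ẑ×o_n = [0.5303, -0.9048, 0.0000], ω = ẑ
J2: z=[-0.7547, 0.6561, 0.0000] o=[-0.3083, -0.3547, 0.0000] → [-0.5308, -0.6106, 0.5238, -0.7547, 0.6561, 0.0000]
J3: z=[-0.7547, 0.6561, 0.0000] o=[-0.6187, -0.0563, 0.3092] → [-0.7336, -0.8440, 0.5454, -0.7547, 0.6561, 0.0000]
J4: z=[0.5897, 0.6783, -0.4384] o=[-0.7539, -0.2118, -0.1132] → [-0.6116, 0.4765, -0.0854, 0.5897, 0.6783, -0.4384]
V = J·q̇ = [1.1450, -0.3076, -0.3433, 0.1447, -1.0118, 0.8191]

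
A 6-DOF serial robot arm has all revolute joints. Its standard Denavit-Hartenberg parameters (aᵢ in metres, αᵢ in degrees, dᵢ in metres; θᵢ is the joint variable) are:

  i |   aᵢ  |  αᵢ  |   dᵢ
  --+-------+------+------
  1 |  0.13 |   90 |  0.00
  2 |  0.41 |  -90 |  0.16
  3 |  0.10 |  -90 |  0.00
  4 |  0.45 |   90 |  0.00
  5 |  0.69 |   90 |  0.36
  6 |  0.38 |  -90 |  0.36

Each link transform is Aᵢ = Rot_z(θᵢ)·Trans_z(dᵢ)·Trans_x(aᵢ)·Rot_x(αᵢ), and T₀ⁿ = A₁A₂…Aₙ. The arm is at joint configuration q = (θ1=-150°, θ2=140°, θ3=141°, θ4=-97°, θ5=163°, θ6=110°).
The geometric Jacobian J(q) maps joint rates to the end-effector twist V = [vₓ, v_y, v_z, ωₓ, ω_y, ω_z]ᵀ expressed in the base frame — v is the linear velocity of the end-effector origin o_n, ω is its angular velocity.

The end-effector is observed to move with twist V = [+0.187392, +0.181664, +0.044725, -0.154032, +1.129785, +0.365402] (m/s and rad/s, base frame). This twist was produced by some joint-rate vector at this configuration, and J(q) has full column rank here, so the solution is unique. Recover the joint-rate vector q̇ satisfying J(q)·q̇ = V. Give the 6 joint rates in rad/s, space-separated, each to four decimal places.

o_n = [-0.2445, 0.9458, 0.4168]
J₁: ẑ×o_n = [-0.9458, -0.2445, 0.0000], ω = ẑ
J2: z=[-0.5000, 0.8660, 0.0000] o=[-0.1126, -0.0650, 0.0000] → [0.3610, 0.2084, -0.3912, -0.5000, 0.8660, 0.0000]
J3: z=[0.5567, 0.3214, -0.7660] o=[0.0794, 0.2306, 0.2635] → [0.5971, 0.1628, 0.5022, 0.5567, 0.3214, -0.7660]
J4: z=[-0.8061, 0.4320, -0.4045] o=[0.0593, 0.1463, 0.2136] → [0.4112, 0.2867, -0.5132, -0.8061, 0.4320, -0.4045]
J5: z=[0.1316, 0.7972, 0.5892] o=[0.3190, 0.3361, -0.1012] → [0.0537, -0.4001, 0.5294, 0.1316, 0.7972, 0.5892]
J6: z=[-0.6022, 0.5364, -0.5913] o=[-0.1770, 0.4320, 0.4909] → [0.2641, -0.0047, -0.2732, -0.6022, 0.5364, -0.5913]
q̇ = J⁺·V = [0.7450, 0.6940, 0.7690, 0.7610, 0.3170, -0.5590]

0.7450 0.6940 0.7690 0.7610 0.3170 -0.5590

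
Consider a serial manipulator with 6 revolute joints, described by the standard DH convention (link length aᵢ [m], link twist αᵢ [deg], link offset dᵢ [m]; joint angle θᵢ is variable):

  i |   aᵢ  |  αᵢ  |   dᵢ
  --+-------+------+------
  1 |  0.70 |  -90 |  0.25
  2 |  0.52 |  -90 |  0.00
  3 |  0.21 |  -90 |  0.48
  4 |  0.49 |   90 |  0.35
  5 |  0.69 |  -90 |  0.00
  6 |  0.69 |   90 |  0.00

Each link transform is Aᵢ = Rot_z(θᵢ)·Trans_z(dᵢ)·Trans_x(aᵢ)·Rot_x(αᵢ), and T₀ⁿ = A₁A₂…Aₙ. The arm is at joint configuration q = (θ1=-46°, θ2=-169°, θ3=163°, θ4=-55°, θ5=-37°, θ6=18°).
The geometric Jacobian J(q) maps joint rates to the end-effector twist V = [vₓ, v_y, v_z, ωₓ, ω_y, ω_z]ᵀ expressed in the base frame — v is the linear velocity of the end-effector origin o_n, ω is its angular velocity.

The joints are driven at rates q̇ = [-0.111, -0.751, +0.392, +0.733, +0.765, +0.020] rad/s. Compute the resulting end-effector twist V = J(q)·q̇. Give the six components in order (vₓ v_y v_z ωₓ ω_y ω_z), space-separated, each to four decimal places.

0.7847 0.1767 0.0446 -0.0380 0.2502 0.7855

o_n = [0.5073, -1.6985, 1.7506]
J₁: ẑ×o_n = [1.6985, 0.5073, -0.0000], ω = ẑ
J2: z=[0.7193, 0.6947, 0.0000] o=[0.4863, -0.5035, 0.2500] → [1.0424, -1.0794, -0.8742, 0.7193, 0.6947, 0.0000]
J3: z=[0.1325, -0.1373, 0.9816] o=[0.1317, -0.1364, 0.3492] → [1.3411, 0.1829, -0.1555, 0.1325, -0.1373, 0.9816]
J4: z=[0.8873, 0.4579, -0.0558] o=[0.2881, -0.3867, 0.7821] → [0.3702, -0.8715, -1.2643, 0.8873, 0.4579, -0.0558]
J5: z=[-0.2859, 0.6408, 0.7125] o=[0.7760, -0.5284, 1.1053] → [1.2472, -0.0070, 0.5067, -0.2859, 0.6408, 0.7125]
J6: z=[0.9265, -0.0052, 0.3764] o=[0.6070, -1.0581, 1.5139] → [0.2398, -0.2568, -0.5938, 0.9265, -0.0052, 0.3764]
V = J·q̇ = [0.7847, 0.1767, 0.0446, -0.0380, 0.2502, 0.7855]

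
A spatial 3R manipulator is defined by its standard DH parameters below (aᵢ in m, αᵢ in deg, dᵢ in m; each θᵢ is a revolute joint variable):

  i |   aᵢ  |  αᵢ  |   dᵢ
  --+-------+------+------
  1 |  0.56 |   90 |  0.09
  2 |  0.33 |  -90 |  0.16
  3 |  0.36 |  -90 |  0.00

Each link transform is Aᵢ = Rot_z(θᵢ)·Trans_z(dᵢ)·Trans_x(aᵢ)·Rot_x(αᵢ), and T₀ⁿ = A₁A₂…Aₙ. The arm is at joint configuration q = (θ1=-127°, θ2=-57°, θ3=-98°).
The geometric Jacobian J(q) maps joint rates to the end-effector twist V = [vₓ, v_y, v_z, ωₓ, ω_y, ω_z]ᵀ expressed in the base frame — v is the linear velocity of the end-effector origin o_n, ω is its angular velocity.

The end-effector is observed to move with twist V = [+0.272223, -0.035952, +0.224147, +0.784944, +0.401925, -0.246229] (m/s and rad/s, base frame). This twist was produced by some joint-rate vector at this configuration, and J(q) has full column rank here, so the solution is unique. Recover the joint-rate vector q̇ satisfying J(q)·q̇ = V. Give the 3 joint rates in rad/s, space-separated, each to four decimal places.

o_n = [-0.8413, -0.2581, -0.1447]
J₁: ẑ×o_n = [0.2581, -0.8413, 0.0000], ω = ẑ
J2: z=[-0.7986, 0.6018, 0.0000] o=[-0.3370, -0.4472, 0.0900] → [-0.1413, -0.1875, 0.1524, -0.7986, 0.6018, 0.0000]
J3: z=[-0.5047, -0.6698, 0.5446] o=[-0.5730, -0.4945, -0.1868] → [-0.1569, -0.1249, -0.2990, -0.5047, -0.6698, 0.5446]
q̇ = J⁺·V = [0.2690, -0.3850, -0.9460]

0.2690 -0.3850 -0.9460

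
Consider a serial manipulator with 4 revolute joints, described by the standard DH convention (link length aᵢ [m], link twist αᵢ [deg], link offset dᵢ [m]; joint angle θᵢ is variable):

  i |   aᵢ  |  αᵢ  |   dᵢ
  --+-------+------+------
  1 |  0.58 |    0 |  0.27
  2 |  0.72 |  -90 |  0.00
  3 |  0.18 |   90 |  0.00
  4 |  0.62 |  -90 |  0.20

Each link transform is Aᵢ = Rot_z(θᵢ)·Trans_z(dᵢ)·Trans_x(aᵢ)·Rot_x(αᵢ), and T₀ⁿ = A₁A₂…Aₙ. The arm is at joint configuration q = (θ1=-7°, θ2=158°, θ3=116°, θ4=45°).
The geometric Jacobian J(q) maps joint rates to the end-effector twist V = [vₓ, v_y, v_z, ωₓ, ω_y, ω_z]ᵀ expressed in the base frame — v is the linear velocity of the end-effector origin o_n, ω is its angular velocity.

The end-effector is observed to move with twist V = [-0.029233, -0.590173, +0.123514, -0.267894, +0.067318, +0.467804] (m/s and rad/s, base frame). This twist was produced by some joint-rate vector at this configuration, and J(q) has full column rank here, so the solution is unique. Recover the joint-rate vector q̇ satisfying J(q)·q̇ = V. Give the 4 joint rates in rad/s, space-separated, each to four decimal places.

o_n = [-0.1867, -0.1493, -0.3735]
J₁: ẑ×o_n = [0.1493, -0.1867, 0.0000], ω = ẑ
J2: z=[0.0000, 0.0000, 1.0000] o=[0.5757, -0.0707, 0.2700] → [0.0787, -0.7624, 0.0000, 0.0000, 0.0000, 1.0000]
J3: z=[-0.4848, -0.8746, 0.0000] o=[-0.0540, 0.2784, 0.2700] → [0.5628, -0.3120, 0.0913, -0.4848, -0.8746, 0.0000]
J4: z=[-0.7861, 0.4357, -0.4384] o=[0.0150, 0.2401, 0.1082] → [-0.3806, -0.2903, 0.3940, -0.7861, 0.4357, -0.4384]
q̇ = J⁺·V = [-0.0450, 0.6430, 0.0710, 0.2970]

-0.0450 0.6430 0.0710 0.2970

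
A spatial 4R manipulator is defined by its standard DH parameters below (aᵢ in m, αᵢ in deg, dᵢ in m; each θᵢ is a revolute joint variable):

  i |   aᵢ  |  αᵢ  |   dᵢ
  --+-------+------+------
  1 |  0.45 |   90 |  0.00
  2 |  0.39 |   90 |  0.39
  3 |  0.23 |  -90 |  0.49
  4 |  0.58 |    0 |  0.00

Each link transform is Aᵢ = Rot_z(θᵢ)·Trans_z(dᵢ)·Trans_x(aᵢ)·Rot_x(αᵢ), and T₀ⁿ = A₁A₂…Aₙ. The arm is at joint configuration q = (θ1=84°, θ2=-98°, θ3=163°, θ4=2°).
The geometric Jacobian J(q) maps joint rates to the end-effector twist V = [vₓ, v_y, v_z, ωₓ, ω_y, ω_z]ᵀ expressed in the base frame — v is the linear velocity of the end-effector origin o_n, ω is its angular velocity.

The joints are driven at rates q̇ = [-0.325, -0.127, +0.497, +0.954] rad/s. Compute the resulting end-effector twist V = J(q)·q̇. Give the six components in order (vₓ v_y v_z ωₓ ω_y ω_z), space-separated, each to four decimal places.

-0.3326 0.4516 0.0735 -1.0810 -0.3422 0.0204

o_n = [0.6273, -0.0274, 0.4459]
J₁: ẑ×o_n = [0.0274, 0.6273, -0.0000], ω = ẑ
J2: z=[0.9945, -0.1045, 0.0000] o=[0.0470, 0.4475, 0.0000] → [-0.0466, -0.4435, -0.4117, 0.9945, -0.1045, 0.0000]
J3: z=[-0.1035, -0.9848, 0.1392] o=[0.4292, 0.3528, -0.3862] → [-0.7666, 0.1137, 0.2344, -0.1035, -0.9848, 0.1392]
J4: z=[-0.9468, 0.1404, 0.2895] o=[0.4486, -0.1064, -0.1002] → [0.0538, 0.5688, -0.0998, -0.9468, 0.1404, 0.2895]
V = J·q̇ = [-0.3326, 0.4516, 0.0735, -1.0810, -0.3422, 0.0204]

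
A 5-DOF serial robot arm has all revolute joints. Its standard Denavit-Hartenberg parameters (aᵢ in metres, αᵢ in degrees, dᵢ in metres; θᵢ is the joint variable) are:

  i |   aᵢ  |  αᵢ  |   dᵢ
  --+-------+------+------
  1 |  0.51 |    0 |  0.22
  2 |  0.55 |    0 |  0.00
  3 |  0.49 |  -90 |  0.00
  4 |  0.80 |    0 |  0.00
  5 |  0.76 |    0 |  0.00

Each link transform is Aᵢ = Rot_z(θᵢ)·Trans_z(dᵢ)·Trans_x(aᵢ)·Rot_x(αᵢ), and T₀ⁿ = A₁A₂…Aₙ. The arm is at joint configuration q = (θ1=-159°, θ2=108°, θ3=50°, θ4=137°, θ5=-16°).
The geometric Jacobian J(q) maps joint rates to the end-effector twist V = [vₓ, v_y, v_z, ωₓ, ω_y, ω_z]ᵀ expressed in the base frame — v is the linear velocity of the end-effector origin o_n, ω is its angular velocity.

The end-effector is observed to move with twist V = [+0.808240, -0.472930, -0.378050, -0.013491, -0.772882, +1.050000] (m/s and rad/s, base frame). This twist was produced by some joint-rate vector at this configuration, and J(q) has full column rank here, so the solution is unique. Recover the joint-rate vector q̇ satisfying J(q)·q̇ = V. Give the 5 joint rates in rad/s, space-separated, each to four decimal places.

0.2390 0.2280 0.5830 -0.1290 -0.6440

o_n = [-0.6164, -0.6017, -0.9770]
J₁: ẑ×o_n = [0.6017, -0.6164, 0.0000], ω = ẑ
J2: z=[0.0000, 0.0000, 1.0000] o=[-0.4761, -0.1828, 0.2200] → [0.4189, -0.1403, 0.0000, 0.0000, 0.0000, 1.0000]
J3: z=[0.0000, 0.0000, 1.0000] o=[-0.1300, -0.6102, 0.2200] → [-0.0085, -0.4864, 0.0000, 0.0000, 0.0000, 1.0000]
J4: z=[0.0175, 0.9998, 0.0000] o=[0.3599, -0.6187, 0.2200] → [-1.1969, 0.0209, 0.9765, 0.0175, 0.9998, 0.0000]
J5: z=[0.0175, 0.9998, 0.0000] o=[-0.2251, -0.6085, -0.3256] → [-0.6513, 0.0114, 0.3914, 0.0175, 0.9998, 0.0000]
q̇ = J⁺·V = [0.2390, 0.2280, 0.5830, -0.1290, -0.6440]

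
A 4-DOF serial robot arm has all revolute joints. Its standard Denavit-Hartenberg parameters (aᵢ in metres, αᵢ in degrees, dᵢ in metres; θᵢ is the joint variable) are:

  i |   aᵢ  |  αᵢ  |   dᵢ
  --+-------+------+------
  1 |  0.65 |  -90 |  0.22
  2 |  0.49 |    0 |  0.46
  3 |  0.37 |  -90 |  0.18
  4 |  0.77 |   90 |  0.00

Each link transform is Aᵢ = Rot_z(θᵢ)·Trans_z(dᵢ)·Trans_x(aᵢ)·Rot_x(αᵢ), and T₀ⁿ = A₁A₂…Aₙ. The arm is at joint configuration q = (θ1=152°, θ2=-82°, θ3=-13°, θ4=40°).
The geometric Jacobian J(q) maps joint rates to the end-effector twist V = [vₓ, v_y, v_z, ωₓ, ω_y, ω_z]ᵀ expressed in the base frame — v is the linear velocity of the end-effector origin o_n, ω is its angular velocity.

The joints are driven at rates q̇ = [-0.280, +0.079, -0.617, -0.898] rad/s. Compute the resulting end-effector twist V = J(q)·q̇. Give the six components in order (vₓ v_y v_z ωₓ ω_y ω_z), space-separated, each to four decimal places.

0.2535 -0.5334 0.3924 1.0424 0.0550 -0.3583

o_n = [-0.6284, 0.1698, 1.6614]
J₁: ẑ×o_n = [-0.1698, -0.6284, 0.0000], ω = ẑ
J2: z=[-0.4695, -0.8829, 0.0000] o=[-0.5739, 0.3052, 0.2200] → [-1.2727, 0.6767, 0.0155, -0.4695, -0.8829, 0.0000]
J3: z=[-0.4695, -0.8829, 0.0000] o=[-0.8501, -0.0690, 0.7052] → [-0.8443, 0.4489, 0.0837, -0.4695, -0.8829, 0.0000]
J4: z=[-0.8796, 0.4677, 0.0872] o=[-0.9061, -0.2431, 1.0738] → [0.2388, 0.5411, -0.4931, -0.8796, 0.4677, 0.0872]
V = J·q̇ = [0.2535, -0.5334, 0.3924, 1.0424, 0.0550, -0.3583]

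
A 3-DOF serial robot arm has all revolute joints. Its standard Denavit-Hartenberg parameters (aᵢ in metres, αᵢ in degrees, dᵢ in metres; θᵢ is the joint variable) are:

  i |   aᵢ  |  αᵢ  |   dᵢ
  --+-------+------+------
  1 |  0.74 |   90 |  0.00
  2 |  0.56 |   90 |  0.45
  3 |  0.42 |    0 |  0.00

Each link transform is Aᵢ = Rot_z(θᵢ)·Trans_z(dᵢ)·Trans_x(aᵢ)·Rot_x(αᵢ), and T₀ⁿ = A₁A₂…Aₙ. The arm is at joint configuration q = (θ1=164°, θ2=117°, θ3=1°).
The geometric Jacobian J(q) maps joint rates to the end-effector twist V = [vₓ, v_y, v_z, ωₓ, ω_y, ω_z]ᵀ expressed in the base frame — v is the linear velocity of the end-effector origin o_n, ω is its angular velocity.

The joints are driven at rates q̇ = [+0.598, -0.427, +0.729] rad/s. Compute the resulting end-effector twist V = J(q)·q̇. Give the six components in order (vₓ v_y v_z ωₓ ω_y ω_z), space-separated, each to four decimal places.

-0.5879 0.3034 0.1852 -0.7421 -0.2314 0.9290

o_n = [-0.1576, 0.5210, 0.8731]
J₁: ẑ×o_n = [-0.5210, -0.1576, 0.0000], ω = ẑ
J2: z=[0.2756, 0.9613, 0.0000] o=[-0.7113, 0.2040, 0.0000] → [0.8393, -0.2407, -0.4449, 0.2756, 0.9613, 0.0000]
J3: z=[-0.8565, 0.2456, 0.4540] o=[-0.3429, 0.5665, 0.4990] → [0.1126, 0.4046, -0.0065, -0.8565, 0.2456, 0.4540]
V = J·q̇ = [-0.5879, 0.3034, 0.1852, -0.7421, -0.2314, 0.9290]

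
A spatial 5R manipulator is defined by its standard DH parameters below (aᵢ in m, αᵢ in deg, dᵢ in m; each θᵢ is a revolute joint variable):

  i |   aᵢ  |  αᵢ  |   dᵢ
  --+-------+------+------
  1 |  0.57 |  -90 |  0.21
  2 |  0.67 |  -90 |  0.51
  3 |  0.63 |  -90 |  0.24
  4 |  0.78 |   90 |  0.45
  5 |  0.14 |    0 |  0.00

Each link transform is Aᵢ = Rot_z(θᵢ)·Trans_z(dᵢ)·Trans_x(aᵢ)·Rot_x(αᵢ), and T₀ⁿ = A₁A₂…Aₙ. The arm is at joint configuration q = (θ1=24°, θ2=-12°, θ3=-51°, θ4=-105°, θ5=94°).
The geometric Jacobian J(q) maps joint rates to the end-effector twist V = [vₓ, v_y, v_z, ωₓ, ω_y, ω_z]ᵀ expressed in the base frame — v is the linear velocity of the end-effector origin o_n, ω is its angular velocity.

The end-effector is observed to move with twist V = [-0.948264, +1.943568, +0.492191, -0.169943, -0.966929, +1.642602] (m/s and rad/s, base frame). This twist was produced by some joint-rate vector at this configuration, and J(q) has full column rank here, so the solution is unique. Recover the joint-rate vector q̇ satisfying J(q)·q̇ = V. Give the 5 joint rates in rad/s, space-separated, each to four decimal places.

0.6690 -0.2570 -0.8940 0.0910 0.6660

o_n = [1.7653, 1.3044, -0.4616]
J₁: ẑ×o_n = [-1.3044, 1.7653, 0.0000], ω = ẑ
J2: z=[-0.4067, 0.9135, 0.0000] o=[0.5207, 0.2318, 0.2100] → [-0.6135, -0.2731, -1.5733, -0.4067, 0.9135, 0.0000]
J3: z=[0.1899, 0.0846, -0.9781] o=[0.9120, 0.9643, 0.3493] → [0.2641, -0.6807, -0.0076, 0.1899, 0.0846, -0.9781]
J4: z=[0.9504, -0.2657, 0.1616] o=[1.1127, 1.5896, 0.1970] → [0.2211, 0.7313, -0.0976, 0.9504, -0.2657, 0.1616]
J5: z=[-0.2870, -0.9495, 0.1268] o=[1.6338, 1.3399, -0.4937] → [-0.0260, 0.0259, 0.1351, -0.2870, -0.9495, 0.1268]
q̇ = J⁺·V = [0.6690, -0.2570, -0.8940, 0.0910, 0.6660]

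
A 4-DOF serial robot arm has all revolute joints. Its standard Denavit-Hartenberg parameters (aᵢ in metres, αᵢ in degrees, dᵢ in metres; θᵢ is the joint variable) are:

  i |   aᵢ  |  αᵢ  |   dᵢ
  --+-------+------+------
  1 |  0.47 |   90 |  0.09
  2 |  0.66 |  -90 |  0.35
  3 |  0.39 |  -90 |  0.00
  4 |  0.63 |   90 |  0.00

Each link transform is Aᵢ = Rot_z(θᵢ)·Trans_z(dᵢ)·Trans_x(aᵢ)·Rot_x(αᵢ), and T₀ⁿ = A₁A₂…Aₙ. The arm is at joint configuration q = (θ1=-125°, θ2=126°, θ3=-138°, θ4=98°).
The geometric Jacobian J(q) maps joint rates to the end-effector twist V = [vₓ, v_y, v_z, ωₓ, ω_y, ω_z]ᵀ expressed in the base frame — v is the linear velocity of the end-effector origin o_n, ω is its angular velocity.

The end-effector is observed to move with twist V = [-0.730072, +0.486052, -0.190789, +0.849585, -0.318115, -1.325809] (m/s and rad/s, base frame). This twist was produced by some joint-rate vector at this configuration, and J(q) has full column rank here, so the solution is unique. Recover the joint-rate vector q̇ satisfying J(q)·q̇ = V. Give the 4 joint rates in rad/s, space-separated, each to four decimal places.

o_n = [-0.8647, -0.2721, 0.8089]
J₁: ẑ×o_n = [0.2721, -0.8647, 0.0000], ω = ẑ
J2: z=[-0.8192, 0.5736, 0.0000] o=[-0.2696, -0.3850, 0.0900] → [0.4123, 0.5889, 0.2488, -0.8192, 0.5736, 0.0000]
J3: z=[0.4640, 0.6627, -0.5878] o=[-0.3338, 0.1335, 0.6240] → [-0.1158, 0.2263, 0.1637, 0.4640, 0.6627, -0.5878]
J4: z=[-0.3832, 0.7484, 0.5413] o=[-0.6453, 0.1437, 0.3895] → [0.5389, 0.0419, 0.3235, -0.3832, 0.7484, 0.5413]
q̇ = J⁺·V = [-0.9080, -0.6510, 0.4290, -0.3060]

-0.9080 -0.6510 0.4290 -0.3060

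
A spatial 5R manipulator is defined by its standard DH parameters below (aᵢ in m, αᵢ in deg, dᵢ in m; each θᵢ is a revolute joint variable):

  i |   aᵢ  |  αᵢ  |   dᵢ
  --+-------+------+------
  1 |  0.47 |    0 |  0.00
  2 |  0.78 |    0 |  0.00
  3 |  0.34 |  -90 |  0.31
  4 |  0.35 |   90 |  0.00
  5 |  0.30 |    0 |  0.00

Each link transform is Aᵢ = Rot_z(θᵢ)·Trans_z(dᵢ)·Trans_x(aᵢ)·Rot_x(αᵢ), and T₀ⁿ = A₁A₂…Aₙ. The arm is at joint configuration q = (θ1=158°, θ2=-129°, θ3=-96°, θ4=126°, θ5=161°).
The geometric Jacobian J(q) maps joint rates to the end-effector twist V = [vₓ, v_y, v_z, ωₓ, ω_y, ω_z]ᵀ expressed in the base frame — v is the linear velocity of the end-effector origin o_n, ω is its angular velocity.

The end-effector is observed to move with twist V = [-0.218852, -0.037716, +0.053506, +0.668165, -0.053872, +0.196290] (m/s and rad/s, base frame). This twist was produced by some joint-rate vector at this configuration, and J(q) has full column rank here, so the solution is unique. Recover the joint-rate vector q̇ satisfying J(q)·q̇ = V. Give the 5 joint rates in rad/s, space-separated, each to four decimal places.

0.6380 -0.3650 0.1490 0.5940 0.3840

o_n = [0.4539, 0.3153, 0.2563]
J₁: ẑ×o_n = [-0.3153, 0.4539, 0.0000], ω = ẑ
J2: z=[0.0000, 0.0000, 1.0000] o=[-0.4358, 0.1761, 0.0000] → [-0.1392, 0.8897, 0.0000, 0.0000, 0.0000, 1.0000]
J3: z=[0.0000, 0.0000, 1.0000] o=[0.2464, 0.5542, 0.0000] → [0.2389, 0.2075, -0.0000, 0.0000, 0.0000, 1.0000]
J4: z=[0.9205, 0.3907, 0.0000] o=[0.3793, 0.2412, 0.3100] → [-0.0210, 0.0494, 0.0390, 0.9205, 0.3907, 0.0000]
J5: z=[0.3161, -0.7447, -0.5878] o=[0.2989, 0.4306, 0.0268] → [-0.2387, -0.1637, 0.0790, 0.3161, -0.7447, -0.5878]
q̇ = J⁺·V = [0.6380, -0.3650, 0.1490, 0.5940, 0.3840]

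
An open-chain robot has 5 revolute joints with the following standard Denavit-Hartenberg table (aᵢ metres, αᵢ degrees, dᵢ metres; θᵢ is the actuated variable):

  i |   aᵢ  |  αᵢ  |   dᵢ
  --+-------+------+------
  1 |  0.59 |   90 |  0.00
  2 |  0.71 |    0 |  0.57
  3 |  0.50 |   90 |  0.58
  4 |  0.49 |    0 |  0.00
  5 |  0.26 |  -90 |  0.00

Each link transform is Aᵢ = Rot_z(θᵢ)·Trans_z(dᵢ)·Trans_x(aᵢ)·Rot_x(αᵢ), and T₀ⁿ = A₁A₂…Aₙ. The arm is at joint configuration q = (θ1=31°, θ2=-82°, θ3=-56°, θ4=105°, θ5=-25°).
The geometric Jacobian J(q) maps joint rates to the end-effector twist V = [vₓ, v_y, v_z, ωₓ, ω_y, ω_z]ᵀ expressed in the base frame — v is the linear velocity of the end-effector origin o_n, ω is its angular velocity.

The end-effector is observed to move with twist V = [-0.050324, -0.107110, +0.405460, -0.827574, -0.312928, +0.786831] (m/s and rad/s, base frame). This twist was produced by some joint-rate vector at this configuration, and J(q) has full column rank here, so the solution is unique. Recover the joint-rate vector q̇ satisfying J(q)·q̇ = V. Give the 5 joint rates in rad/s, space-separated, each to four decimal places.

o_n = [1.2919, -1.4163, -0.9830]
J₁: ẑ×o_n = [1.4163, 1.2919, -0.0000], ω = ẑ
J2: z=[0.5150, -0.8572, 0.0000] o=[0.5057, 0.3039, 0.0000] → [0.8426, 0.5063, -0.2121, 0.5150, -0.8572, 0.0000]
J3: z=[0.5150, -0.8572, 0.0000] o=[0.8840, -0.1338, -0.7031] → [0.2399, 0.1442, -0.3109, 0.5150, -0.8572, 0.0000]
J4: z=[-0.5736, -0.3446, 0.7431] o=[0.8642, -0.8224, -1.0377] → [0.4225, 0.3492, 0.4880, -0.5736, -0.3446, 0.7431]
J5: z=[-0.5736, -0.3446, 0.7431] o=[1.1888, -1.1795, -0.9528] → [0.1864, 0.0593, 0.1713, -0.5736, -0.3446, 0.7431]
q̇ = J⁺·V = [-0.1800, -0.1880, 0.0300, 0.4800, 0.8210]

-0.1800 -0.1880 0.0300 0.4800 0.8210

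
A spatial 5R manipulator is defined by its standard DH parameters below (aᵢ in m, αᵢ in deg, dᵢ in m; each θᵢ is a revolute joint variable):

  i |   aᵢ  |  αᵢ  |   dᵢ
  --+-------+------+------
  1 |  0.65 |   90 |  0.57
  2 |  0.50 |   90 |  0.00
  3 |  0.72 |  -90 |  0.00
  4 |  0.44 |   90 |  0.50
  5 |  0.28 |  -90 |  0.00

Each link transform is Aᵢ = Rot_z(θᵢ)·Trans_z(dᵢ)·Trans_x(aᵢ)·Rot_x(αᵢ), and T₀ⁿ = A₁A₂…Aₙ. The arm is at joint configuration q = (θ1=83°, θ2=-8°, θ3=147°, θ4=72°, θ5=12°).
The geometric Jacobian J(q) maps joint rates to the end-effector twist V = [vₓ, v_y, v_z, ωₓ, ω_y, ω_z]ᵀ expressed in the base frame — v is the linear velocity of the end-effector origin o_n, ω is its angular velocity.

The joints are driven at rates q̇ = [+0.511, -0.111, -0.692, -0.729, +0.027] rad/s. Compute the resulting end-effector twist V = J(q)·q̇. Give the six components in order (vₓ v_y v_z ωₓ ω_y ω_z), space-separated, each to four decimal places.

0.8953 -0.4128 -0.0520 0.5675 0.4008 1.1357

o_n = [0.0630, 0.1508, 1.3248]
J₁: ẑ×o_n = [-0.1508, 0.0630, 0.0000], ω = ẑ
J2: z=[0.9925, -0.1219, 0.0000] o=[0.0792, 0.6452, 0.5700] → [-0.0920, -0.7492, -0.4926, 0.9925, -0.1219, 0.0000]
J3: z=[-0.0170, -0.1381, -0.9903] o=[0.1396, 1.1366, 0.5004] → [-1.0901, 0.0898, 0.0061, -0.0170, -0.1381, -0.9903]
J4: z=[-0.8981, -0.4331, 0.0758] o=[0.4559, 0.4953, 0.5845] → [-0.2946, 0.6352, 0.1392, -0.8981, -0.4331, 0.0758]
J5: z=[0.4126, -0.8898, -0.1950] o=[0.0737, 0.2154, 1.0526] → [-0.2548, -0.1102, -0.0362, 0.4126, -0.8898, -0.1950]
V = J·q̇ = [0.8953, -0.4128, -0.0520, 0.5675, 0.4008, 1.1357]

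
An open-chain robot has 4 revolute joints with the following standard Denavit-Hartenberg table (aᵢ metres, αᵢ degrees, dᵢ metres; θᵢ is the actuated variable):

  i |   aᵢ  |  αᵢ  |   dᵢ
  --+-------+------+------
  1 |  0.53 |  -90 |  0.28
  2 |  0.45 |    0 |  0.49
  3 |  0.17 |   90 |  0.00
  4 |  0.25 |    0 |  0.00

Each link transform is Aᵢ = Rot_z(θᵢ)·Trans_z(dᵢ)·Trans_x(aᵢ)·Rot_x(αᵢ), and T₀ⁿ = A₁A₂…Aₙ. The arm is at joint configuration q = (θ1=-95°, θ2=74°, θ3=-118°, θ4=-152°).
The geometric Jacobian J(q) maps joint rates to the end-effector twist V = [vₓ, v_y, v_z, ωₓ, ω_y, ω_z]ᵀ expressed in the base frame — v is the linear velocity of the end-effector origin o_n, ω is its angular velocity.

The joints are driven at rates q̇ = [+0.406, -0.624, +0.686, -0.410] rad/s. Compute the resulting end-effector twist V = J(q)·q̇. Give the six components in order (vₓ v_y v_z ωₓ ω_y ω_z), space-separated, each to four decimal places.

o_n = [0.3174, -0.6477, -0.1878]
J₁: ẑ×o_n = [0.6477, 0.3174, -0.0000], ω = ẑ
J2: z=[0.9962, -0.0872, 0.0000] o=[-0.0462, -0.5280, 0.2800] → [0.0408, 0.4660, -0.0875, 0.9962, -0.0872, 0.0000]
J3: z=[0.9962, -0.0872, 0.0000] o=[0.4311, -0.6943, -0.1526] → [0.0031, 0.0351, 0.0365, 0.9962, -0.0872, 0.0000]
J4: z=[0.0605, 0.6920, 0.7193] o=[0.4205, -0.8161, -0.0345] → [-0.2273, -0.0649, 0.0815, 0.0605, 0.6920, 0.7193]
V = J·q̇ = [0.3328, -0.1113, 0.0462, 0.0369, -0.2891, 0.1111]

0.3328 -0.1113 0.0462 0.0369 -0.2891 0.1111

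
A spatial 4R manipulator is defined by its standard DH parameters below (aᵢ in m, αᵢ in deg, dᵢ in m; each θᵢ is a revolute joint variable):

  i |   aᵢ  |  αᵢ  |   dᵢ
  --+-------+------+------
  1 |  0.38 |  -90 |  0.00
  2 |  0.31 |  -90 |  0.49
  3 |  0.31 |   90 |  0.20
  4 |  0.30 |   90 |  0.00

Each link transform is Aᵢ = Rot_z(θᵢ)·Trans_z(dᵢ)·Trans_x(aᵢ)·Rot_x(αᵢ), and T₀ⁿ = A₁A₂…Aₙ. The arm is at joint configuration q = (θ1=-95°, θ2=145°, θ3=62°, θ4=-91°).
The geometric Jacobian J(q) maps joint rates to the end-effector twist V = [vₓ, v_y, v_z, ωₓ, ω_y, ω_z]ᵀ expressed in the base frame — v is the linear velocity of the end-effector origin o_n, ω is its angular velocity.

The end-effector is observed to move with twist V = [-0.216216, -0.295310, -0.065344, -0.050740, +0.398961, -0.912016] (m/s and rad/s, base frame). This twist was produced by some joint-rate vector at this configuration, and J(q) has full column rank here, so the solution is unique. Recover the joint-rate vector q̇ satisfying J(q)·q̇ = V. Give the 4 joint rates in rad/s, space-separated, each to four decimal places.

o_n = [0.2143, -0.0852, -0.3418]
J₁: ẑ×o_n = [0.0852, 0.2143, -0.0000], ω = ẑ
J2: z=[0.9962, -0.0872, 0.0000] o=[-0.0331, -0.3786, 0.0000] → [0.0298, 0.3405, 0.3138, 0.9962, -0.0872, 0.0000]
J3: z=[0.0500, 0.5714, 0.8192] o=[0.4771, -0.1683, -0.1778] → [-0.1617, -0.2071, 0.1543, 0.0500, 0.5714, 0.8192]
J4: z=[0.5307, 0.6796, -0.5064] o=[0.2249, 0.0886, -0.0975] → [-0.2540, 0.1350, -0.0851, 0.5307, 0.6796, -0.5064]
q̇ = J⁺·V = [-0.9530, -0.2440, 0.2590, 0.3380]

-0.9530 -0.2440 0.2590 0.3380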